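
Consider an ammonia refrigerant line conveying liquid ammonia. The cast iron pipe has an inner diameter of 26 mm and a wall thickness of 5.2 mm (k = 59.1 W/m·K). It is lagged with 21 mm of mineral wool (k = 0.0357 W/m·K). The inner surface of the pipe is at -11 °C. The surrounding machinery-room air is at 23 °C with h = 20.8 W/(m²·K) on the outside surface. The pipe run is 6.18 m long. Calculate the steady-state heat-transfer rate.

Treating each annulus and film as a series resistance:
R_cast iron pipe wall = ln(18.2/13)/(2π×59.1×6.18) = 1.466×10^-4 K/W
R_mineral wool = ln(39.2/18.2)/(2π×0.0357×6.18) = 0.5535 K/W
R_outer film = 1/(h_o·2πr_oL) = 1/(20.8×2π×0.0392×6.18) = 0.03159 K/W
R_total = 0.5852 K/W
Q = ΔT/R_total = 34/0.5852

Q ≈ 58.1 W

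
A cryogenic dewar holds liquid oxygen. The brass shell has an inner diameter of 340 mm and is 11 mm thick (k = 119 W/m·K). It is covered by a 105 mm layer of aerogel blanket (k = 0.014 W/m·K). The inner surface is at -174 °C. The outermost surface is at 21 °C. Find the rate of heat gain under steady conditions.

Q ≈ 16.9 W

Spherical conduction: R = (1/r_in − 1/r_out)/(4πk) per layer; series-sum.
R_brass shell = (1/0.17 − 1/0.181)/(4π×119) = 2.391×10^-4 K/W
R_aerogel blanket = (1/0.181 − 1/0.286)/(4π×0.014) = 11.53 K/W
R_total = 11.53 K/W
Q = ΔT/R_total = 195/11.53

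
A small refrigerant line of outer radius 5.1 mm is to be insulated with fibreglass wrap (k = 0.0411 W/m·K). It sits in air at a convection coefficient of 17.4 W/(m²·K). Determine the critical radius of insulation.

r_cr ≈ 2.36 mm

For a cylinder r_cr = k/h = 0.0411/17.4
r_cr = 2.36 mm; since the bare radius (5.1 mm) is above r_cr, any added insulation will reduce heat loss.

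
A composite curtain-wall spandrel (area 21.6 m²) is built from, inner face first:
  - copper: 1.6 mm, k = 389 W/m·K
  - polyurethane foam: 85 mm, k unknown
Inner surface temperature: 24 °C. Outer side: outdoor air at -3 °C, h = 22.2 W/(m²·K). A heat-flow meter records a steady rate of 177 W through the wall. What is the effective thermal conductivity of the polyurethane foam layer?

Series thermal resistances:
R_copper = L/(kA) = 0.0016/(389×21.6) = 1.904×10^-7 K/W
R_outer film = 1/(h_o·A) = 1/(22.2×21.6) = 0.002085 K/W
Sum of known resistances R_other = 0.002086 K/W
Total R = ΔT/Q = 27/177 = 0.1525 K/W
R_polyurethane foam = R_total − R_other = 0.1505 K/W
k = L/(R·A) = 0.085/(0.1505×21.6)

k ≈ 0.0262 W/(m·K)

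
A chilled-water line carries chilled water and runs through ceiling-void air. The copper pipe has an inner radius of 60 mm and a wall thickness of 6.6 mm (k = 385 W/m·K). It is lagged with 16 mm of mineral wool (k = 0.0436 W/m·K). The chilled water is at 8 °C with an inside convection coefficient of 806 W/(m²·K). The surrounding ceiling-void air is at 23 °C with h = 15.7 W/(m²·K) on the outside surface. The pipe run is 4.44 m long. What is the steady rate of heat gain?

Cylindrical conduction, so R = ln(r₂/r₁)/(2πkL) per layer, in series:
R_inner film = 1/(h_i·2πr₁L) = 1/(806×2π×0.06×4.44) = 7.412×10^-4 K/W
R_copper pipe wall = ln(66.6/60)/(2π×385×4.44) = 9.717×10^-6 K/W
R_mineral wool = ln(82.6/66.6)/(2π×0.0436×4.44) = 0.177 K/W
R_outer film = 1/(h_o·2πr_oL) = 1/(15.7×2π×0.0826×4.44) = 0.02764 K/W
R_total = 0.2054 K/W
Q = ΔT/R_total = 15/0.2054

Q ≈ 73 W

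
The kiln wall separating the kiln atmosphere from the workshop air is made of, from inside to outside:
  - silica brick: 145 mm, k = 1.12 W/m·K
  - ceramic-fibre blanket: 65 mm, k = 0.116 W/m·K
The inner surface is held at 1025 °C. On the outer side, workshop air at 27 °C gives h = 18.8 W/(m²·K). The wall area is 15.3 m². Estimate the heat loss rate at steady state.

Treating each layer as a thermal resistance in series:
R_silica brick = L/(kA) = 0.145/(1.12×15.3) = 0.008462 K/W
R_ceramic-fibre blanket = L/(kA) = 0.065/(0.116×15.3) = 0.03662 K/W
R_outer film = 1/(h_o·A) = 1/(18.8×15.3) = 0.003477 K/W
R_total = 0.04856 K/W
Q = ΔT / R_total = 998 / 0.04856

Q ≈ 20600 W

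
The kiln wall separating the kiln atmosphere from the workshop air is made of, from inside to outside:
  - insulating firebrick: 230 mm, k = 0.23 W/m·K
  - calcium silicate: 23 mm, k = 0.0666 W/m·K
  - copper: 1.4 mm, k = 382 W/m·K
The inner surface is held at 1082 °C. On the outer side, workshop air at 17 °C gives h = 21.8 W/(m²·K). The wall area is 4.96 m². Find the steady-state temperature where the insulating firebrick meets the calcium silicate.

Model the wall as resistances in series:
R_insulating firebrick = L/(kA) = 0.23/(0.23×4.96) = 0.2016 K/W
R_calcium silicate = L/(kA) = 0.023/(0.0666×4.96) = 0.06963 K/W
R_copper = L/(kA) = 0.0014/(382×4.96) = 7.389×10^-7 K/W
R_outer film = 1/(h_o·A) = 1/(21.8×4.96) = 0.009248 K/W
R_total = 0.2805 K/W;  Q = ΔT/R_total = 1065/0.2805 = 3797 W
T_interface = T_inner − Q·ΣR(inner→interface) = 1082 − 3800×0.2016

T ≈ 316 °C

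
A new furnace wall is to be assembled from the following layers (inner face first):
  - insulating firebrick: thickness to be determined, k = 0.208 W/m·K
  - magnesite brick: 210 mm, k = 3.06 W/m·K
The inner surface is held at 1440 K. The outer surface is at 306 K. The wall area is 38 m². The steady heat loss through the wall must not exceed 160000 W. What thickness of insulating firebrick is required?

Using the resistance-network approach (series):
R_magnesite brick = L/(kA) = 0.21/(3.06×38) = 0.001806 K/W
Sum of the known resistances R_other = 0.001806 K/W
Required total resistance R_tot = ΔT/Q_allow = 1134/160000 = 0.007088 K/W
R_insulating firebrick = R_tot − R_other = 0.005282 K/W
L = R·k·A = 0.005282×0.208×38

L ≈ 41.7 mm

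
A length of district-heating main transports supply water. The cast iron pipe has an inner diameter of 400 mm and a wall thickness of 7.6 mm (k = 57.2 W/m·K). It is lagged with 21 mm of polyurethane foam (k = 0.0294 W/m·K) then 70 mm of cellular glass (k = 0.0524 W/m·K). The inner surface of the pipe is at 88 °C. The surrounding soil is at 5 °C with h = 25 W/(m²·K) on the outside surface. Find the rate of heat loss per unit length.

Treating each annulus and film as a series resistance:
R_cast iron pipe wall = ln(207.6/200)/(2π×57.2×1) = 1.038×10^-4 K/W
R_polyurethane foam = ln(228.6/207.6)/(2π×0.0294×1) = 0.5216 K/W
R_cellular glass = ln(298.6/228.6)/(2π×0.0524×1) = 0.8114 K/W
R_outer film = 1/(h_o·2πr_oL) = 1/(25×2π×0.2986×1) = 0.02132 K/W
R_total = 1.354 K/W
Q = ΔT/R_total = 83/1.354

q′ ≈ 61.3 W/m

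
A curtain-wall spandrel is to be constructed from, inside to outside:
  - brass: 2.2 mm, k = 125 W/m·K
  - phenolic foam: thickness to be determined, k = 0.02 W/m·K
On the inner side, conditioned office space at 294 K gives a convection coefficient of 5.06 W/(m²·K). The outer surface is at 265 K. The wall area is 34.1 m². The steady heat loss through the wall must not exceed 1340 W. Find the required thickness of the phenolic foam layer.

Series thermal resistances:
R_inner film = 1/(h_i·A) = 1/(5.06×34.1) = 0.005796 K/W
R_brass = L/(kA) = 0.0022/(125×34.1) = 5.161×10^-7 K/W
Sum of the known resistances R_other = 0.005796 K/W
Required total resistance R_tot = ΔT/Q_allow = 29/1340 = 0.02164 K/W
R_phenolic foam = R_tot − R_other = 0.01585 K/W
L = R·k·A = 0.01585×0.02×34.1

L ≈ 10.8 mm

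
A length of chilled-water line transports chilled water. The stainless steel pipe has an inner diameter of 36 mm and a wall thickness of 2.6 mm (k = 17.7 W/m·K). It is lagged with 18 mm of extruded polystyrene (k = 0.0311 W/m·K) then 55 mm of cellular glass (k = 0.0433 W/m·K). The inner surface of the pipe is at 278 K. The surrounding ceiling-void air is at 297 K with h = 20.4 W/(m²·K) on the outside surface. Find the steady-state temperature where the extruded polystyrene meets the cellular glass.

T ≈ 287 K

Per-layer cylindrical resistances, series-summed:
R_stainless steel pipe wall = ln(20.6/18)/(2π×17.7×1) = 0.001213 K/W
R_extruded polystyrene = ln(38.6/20.6)/(2π×0.0311×1) = 3.214 K/W
R_cellular glass = ln(93.6/38.6)/(2π×0.0433×1) = 3.256 K/W
R_outer film = 1/(h_o·2πr_oL) = 1/(20.4×2π×0.0936×1) = 0.08335 K/W
R_total = 6.554 K/W
Q = ΔT/R_total = 19/6.554
Q = 2.9 W/m
T_interface = T_inner + Q·ΣR(inner→interface) = 278 + 2.9×3.215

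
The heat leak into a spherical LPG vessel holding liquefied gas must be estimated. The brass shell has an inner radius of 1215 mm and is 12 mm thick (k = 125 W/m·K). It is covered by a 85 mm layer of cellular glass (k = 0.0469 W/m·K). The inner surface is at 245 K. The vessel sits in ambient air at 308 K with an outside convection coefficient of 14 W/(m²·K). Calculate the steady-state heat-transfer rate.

Q ≈ 678 W

Radial (spherical) resistances in series:
R_brass shell = (1/1.215 − 1/1.227)/(4π×125) = 5.124×10^-6 K/W
R_cellular glass = (1/1.227 − 1/1.312)/(4π×0.0469) = 0.08959 K/W
R_outer film = 1/(h·4πr_o²) = 1/(14×4π×1.312²) = 0.003302 K/W
R_total = 0.0929 K/W
Q = ΔT/R_total = 63/0.0929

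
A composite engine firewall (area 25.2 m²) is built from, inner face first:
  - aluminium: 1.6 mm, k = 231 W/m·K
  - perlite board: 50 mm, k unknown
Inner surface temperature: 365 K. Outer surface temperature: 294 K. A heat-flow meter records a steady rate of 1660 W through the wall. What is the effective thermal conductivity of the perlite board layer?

Treating each layer as a thermal resistance in series:
R_aluminium = L/(kA) = 0.0016/(231×25.2) = 2.749×10^-7 K/W
Sum of known resistances R_other = 2.749×10^-7 K/W
Total R = ΔT/Q = 71/1660 = 0.04277 K/W
R_perlite board = R_total − R_other = 0.04277 K/W
k = L/(R·A) = 0.05/(0.04277×25.2)

k ≈ 0.0464 W/(m·K)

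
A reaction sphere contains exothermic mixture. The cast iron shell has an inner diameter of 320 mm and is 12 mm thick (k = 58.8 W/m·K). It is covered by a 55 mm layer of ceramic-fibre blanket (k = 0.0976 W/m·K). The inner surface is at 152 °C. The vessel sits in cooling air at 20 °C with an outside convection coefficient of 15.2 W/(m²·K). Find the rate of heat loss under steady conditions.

Q ≈ 106 W

Spherical conduction: R = (1/r_in − 1/r_out)/(4πk) per layer; series-sum.
R_cast iron shell = (1/0.16 − 1/0.172)/(4π×58.8) = 5.901×10^-4 K/W
R_ceramic-fibre blanket = (1/0.172 − 1/0.227)/(4π×0.0976) = 1.149 K/W
R_outer film = 1/(h·4πr_o²) = 1/(15.2×4π×0.227²) = 0.1016 K/W
R_total = 1.251 K/W
Q = ΔT/R_total = 132/1.251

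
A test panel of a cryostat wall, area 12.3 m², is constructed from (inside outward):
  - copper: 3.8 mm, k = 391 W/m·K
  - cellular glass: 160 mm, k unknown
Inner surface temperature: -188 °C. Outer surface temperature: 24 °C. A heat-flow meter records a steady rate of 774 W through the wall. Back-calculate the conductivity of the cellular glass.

k ≈ 0.0475 W/(m·K)

Using the resistance-network approach (series):
R_copper = L/(kA) = 0.0038/(391×12.3) = 7.901×10^-7 K/W
Sum of known resistances R_other = 7.901×10^-7 K/W
Total R = ΔT/Q = 212/774 = 0.2739 K/W
R_cellular glass = R_total − R_other = 0.2739 K/W
k = L/(R·A) = 0.16/(0.2739×12.3)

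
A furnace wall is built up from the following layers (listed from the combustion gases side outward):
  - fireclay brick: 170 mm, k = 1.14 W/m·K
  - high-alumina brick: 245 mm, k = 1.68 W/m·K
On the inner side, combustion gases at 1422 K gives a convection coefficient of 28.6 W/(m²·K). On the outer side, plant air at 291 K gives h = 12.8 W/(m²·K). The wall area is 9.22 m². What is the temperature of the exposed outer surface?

Treating each layer as a thermal resistance in series:
R_inner film = 1/(h_i·A) = 1/(28.6×9.22) = 0.003792 K/W
R_fireclay brick = L/(kA) = 0.17/(1.14×9.22) = 0.01617 K/W
R_high-alumina brick = L/(kA) = 0.245/(1.68×9.22) = 0.01582 K/W
R_outer film = 1/(h_o·A) = 1/(12.8×9.22) = 0.008473 K/W
R_total = 0.04426 K/W;  Q = ΔT/R_total = 1131/0.04426 = 25560 W
T_interface = T_inner − Q·ΣR(inner→interface) = 1422 − 25600×0.03578

T ≈ 508 K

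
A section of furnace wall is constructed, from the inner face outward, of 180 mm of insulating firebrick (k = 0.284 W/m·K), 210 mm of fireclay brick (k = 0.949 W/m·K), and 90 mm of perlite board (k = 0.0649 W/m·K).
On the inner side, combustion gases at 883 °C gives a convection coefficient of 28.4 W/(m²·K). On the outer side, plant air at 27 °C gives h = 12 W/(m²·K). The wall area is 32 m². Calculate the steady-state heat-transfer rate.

Model the wall as resistances in series:
R_inner film = 1/(h_i·A) = 1/(28.4×32) = 0.0011 K/W
R_insulating firebrick = L/(kA) = 0.18/(0.284×32) = 0.01981 K/W
R_fireclay brick = L/(kA) = 0.21/(0.949×32) = 0.006915 K/W
R_perlite board = L/(kA) = 0.09/(0.0649×32) = 0.04334 K/W
R_outer film = 1/(h_o·A) = 1/(12×32) = 0.002604 K/W
R_total = 0.07376 K/W
Q = ΔT / R_total = 856 / 0.07376

Q ≈ 11600 W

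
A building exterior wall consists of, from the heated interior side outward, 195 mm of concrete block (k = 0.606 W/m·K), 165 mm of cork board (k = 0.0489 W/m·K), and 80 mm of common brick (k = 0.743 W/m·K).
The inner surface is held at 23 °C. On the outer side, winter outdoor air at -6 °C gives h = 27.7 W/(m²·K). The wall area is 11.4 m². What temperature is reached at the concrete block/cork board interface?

T ≈ 20.6 °C

Using the resistance-network approach (series):
R_concrete block = L/(kA) = 0.195/(0.606×11.4) = 0.02823 K/W
R_cork board = L/(kA) = 0.165/(0.0489×11.4) = 0.296 K/W
R_common brick = L/(kA) = 0.08/(0.743×11.4) = 0.009445 K/W
R_outer film = 1/(h_o·A) = 1/(27.7×11.4) = 0.003167 K/W
R_total = 0.3368 K/W;  Q = ΔT/R_total = 29/0.3368 = 86.1 W
T_interface = T_inner − Q·ΣR(inner→interface) = 23 − 86.1×0.02823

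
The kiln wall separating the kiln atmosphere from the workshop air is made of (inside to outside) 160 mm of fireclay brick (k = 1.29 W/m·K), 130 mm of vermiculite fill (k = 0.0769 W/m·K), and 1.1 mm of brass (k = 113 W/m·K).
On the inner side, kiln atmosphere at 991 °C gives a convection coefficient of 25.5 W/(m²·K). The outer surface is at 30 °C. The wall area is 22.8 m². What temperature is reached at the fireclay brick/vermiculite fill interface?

Model the wall as resistances in series:
R_inner film = 1/(h_i·A) = 1/(25.5×22.8) = 0.00172 K/W
R_fireclay brick = L/(kA) = 0.16/(1.29×22.8) = 0.00544 K/W
R_vermiculite fill = L/(kA) = 0.13/(0.0769×22.8) = 0.07415 K/W
R_brass = L/(kA) = 0.0011/(113×22.8) = 4.27×10^-7 K/W
R_total = 0.08131 K/W;  Q = ΔT/R_total = 961/0.08131 = 11820 W
T_interface = T_inner − Q·ΣR(inner→interface) = 991 − 11800×0.00716

T ≈ 906 °C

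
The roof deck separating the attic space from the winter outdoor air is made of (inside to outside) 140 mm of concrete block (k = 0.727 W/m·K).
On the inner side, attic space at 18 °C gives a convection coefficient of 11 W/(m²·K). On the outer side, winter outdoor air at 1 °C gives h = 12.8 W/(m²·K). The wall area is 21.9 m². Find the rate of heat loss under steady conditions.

Q ≈ 1030 W

Treating each layer as a thermal resistance in series:
R_inner film = 1/(h_i·A) = 1/(11×21.9) = 0.004151 K/W
R_concrete block = L/(kA) = 0.14/(0.727×21.9) = 0.008793 K/W
R_outer film = 1/(h_o·A) = 1/(12.8×21.9) = 0.003567 K/W
R_total = 0.01651 K/W
Q = ΔT / R_total = 17 / 0.01651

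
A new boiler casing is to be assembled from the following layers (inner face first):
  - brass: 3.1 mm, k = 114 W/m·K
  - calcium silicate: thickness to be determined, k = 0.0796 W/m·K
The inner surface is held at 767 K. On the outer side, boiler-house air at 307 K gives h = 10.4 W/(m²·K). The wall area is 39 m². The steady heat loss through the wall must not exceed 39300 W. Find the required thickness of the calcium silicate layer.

L ≈ 28.7 mm

Series thermal resistances:
R_brass = L/(kA) = 0.0031/(114×39) = 6.973×10^-7 K/W
R_outer film = 1/(h_o·A) = 1/(10.4×39) = 0.002465 K/W
Sum of the known resistances R_other = 0.002466 K/W
Required total resistance R_tot = ΔT/Q_allow = 460/39300 = 0.0117 K/W
R_calcium silicate = R_tot − R_other = 0.009239 K/W
L = R·k·A = 0.009239×0.0796×39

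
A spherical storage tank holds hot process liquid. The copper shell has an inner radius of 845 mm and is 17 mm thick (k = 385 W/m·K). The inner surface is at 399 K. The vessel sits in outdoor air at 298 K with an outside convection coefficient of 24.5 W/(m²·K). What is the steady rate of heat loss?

Q ≈ 23100 W

Spherical conduction: R = (1/r_in − 1/r_out)/(4πk) per layer; series-sum.
R_copper shell = (1/0.845 − 1/0.862)/(4π×385) = 4.824×10^-6 K/W
R_outer film = 1/(h·4πr_o²) = 1/(24.5×4π×0.862²) = 0.004371 K/W
R_total = 0.004376 K/W
Q = ΔT/R_total = 101/0.004376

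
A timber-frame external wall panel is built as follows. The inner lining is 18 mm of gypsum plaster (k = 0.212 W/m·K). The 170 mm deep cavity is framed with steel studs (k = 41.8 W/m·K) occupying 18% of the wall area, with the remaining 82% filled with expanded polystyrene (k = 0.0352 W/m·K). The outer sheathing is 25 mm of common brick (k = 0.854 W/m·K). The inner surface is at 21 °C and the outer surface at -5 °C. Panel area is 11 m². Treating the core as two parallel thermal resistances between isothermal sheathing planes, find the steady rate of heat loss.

Sheathing layers in series; stud and cavity paths in parallel between them.
R_inner = 0.018/(0.212×11) = 0.007719 K/W
R_stud  = 0.17/(41.8×0.18×11) = 0.002054 K/W
R_cav   = 0.17/(0.0352×0.82×11) = 0.5354 K/W
1/R_core = 1/R_stud + 1/R_cav → R_core = 0.002046 K/W
R_outer = 0.025/(0.854×11) = 0.002661 K/W
R_total = 0.01243 K/W
Q = ΔT/R_total = 26/0.01243

Q ≈ 2090 W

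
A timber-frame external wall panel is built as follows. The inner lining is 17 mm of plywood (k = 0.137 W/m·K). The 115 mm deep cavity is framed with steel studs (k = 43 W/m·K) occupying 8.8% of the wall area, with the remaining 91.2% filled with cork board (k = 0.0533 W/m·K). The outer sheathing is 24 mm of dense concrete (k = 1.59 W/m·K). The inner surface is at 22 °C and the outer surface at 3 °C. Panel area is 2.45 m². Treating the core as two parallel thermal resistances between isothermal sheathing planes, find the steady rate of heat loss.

Sheathing layers in series; stud and cavity paths in parallel between them.
R_inner = 0.017/(0.137×2.45) = 0.05065 K/W
R_stud  = 0.115/(43×0.088×2.45) = 0.0124 K/W
R_cav   = 0.115/(0.0533×0.912×2.45) = 0.9656 K/W
1/R_core = 1/R_stud + 1/R_cav → R_core = 0.01225 K/W
R_outer = 0.024/(1.59×2.45) = 0.006161 K/W
R_total = 0.06906 K/W
Q = ΔT/R_total = 19/0.06906

Q ≈ 275 W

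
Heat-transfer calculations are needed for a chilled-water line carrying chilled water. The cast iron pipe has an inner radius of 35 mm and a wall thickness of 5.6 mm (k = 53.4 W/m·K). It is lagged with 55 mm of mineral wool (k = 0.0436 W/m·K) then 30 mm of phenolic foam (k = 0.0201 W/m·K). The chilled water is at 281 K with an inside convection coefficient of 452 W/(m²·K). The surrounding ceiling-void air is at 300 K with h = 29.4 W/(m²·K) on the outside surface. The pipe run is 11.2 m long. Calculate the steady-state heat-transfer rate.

Q ≈ 39.8 W

Cylindrical conduction, so R = ln(r₂/r₁)/(2πkL) per layer, in series:
R_inner film = 1/(h_i·2πr₁L) = 1/(452×2π×0.035×11.2) = 8.982×10^-4 K/W
R_cast iron pipe wall = ln(40.6/35)/(2π×53.4×11.2) = 3.95×10^-5 K/W
R_mineral wool = ln(95.6/40.6)/(2π×0.0436×11.2) = 0.2791 K/W
R_phenolic foam = ln(125.6/95.6)/(2π×0.0201×11.2) = 0.193 K/W
R_outer film = 1/(h_o·2πr_oL) = 1/(29.4×2π×0.1256×11.2) = 0.003848 K/W
R_total = 0.4769 K/W
Q = ΔT/R_total = 19/0.4769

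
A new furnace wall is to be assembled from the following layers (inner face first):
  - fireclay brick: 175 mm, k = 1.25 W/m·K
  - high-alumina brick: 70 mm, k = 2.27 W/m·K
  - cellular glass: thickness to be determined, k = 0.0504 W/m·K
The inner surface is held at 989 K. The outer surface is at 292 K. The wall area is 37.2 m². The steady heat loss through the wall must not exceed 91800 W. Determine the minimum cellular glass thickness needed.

Model the wall as resistances in series:
R_fireclay brick = L/(kA) = 0.175/(1.25×37.2) = 0.003763 K/W
R_high-alumina brick = L/(kA) = 0.07/(2.27×37.2) = 8.29×10^-4 K/W
Sum of the known resistances R_other = 0.004592 K/W
Required total resistance R_tot = ΔT/Q_allow = 697/91800 = 0.007593 K/W
R_cellular glass = R_tot − R_other = 0.003 K/W
L = R·k·A = 0.003×0.0504×37.2

L ≈ 5.63 mm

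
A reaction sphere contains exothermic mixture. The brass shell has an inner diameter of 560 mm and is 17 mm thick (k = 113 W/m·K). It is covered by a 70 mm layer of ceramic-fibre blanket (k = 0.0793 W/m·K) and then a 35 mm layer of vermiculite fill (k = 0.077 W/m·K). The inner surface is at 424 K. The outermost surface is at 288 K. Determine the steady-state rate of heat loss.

Q ≈ 153 W

Spherical conduction: R = (1/r_in − 1/r_out)/(4πk) per layer; series-sum.
R_brass shell = (1/0.28 − 1/0.297)/(4π×113) = 1.44×10^-4 K/W
R_ceramic-fibre blanket = (1/0.297 − 1/0.367)/(4π×0.0793) = 0.6445 K/W
R_vermiculite fill = (1/0.367 − 1/0.402)/(4π×0.077) = 0.2452 K/W
R_total = 0.8898 K/W
Q = ΔT/R_total = 136/0.8898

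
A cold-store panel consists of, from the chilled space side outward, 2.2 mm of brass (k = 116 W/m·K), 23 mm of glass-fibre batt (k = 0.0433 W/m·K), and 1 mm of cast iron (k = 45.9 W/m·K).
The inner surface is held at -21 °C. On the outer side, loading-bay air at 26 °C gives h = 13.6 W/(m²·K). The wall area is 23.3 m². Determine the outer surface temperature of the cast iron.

T ≈ 20.3 °C

Using the resistance-network approach (series):
R_brass = L/(kA) = 0.0022/(116×23.3) = 8.14×10^-7 K/W
R_glass-fibre batt = L/(kA) = 0.023/(0.0433×23.3) = 0.0228 K/W
R_cast iron = L/(kA) = 0.001/(45.9×23.3) = 9.35×10^-7 K/W
R_outer film = 1/(h_o·A) = 1/(13.6×23.3) = 0.003156 K/W
R_total = 0.02595 K/W;  Q = ΔT/R_total = 47/0.02595 = 1811 W
T_interface = T_inner + Q·ΣR(inner→interface) = -21 + 1810×0.0228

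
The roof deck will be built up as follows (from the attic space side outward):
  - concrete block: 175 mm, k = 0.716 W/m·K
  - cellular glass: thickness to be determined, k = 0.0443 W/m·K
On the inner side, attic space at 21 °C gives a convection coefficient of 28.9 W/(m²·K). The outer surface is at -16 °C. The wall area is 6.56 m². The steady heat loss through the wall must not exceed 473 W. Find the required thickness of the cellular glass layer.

L ≈ 10.4 mm

Thermal resistances in series:
R_inner film = 1/(h_i·A) = 1/(28.9×6.56) = 0.005275 K/W
R_concrete block = L/(kA) = 0.175/(0.716×6.56) = 0.03726 K/W
Sum of the known resistances R_other = 0.04253 K/W
Required total resistance R_tot = ΔT/Q_allow = 37/473 = 0.07822 K/W
R_cellular glass = R_tot − R_other = 0.03569 K/W
L = R·k·A = 0.03569×0.0443×6.56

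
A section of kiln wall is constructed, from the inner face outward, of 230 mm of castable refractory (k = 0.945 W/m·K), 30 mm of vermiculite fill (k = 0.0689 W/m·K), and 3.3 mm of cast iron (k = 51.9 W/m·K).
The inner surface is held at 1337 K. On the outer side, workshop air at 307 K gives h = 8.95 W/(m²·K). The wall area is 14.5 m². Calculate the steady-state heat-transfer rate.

Q ≈ 18900 W

Treating each layer as a thermal resistance in series:
R_castable refractory = L/(kA) = 0.23/(0.945×14.5) = 0.01679 K/W
R_vermiculite fill = L/(kA) = 0.03/(0.0689×14.5) = 0.03003 K/W
R_cast iron = L/(kA) = 0.0033/(51.9×14.5) = 4.385×10^-6 K/W
R_outer film = 1/(h_o·A) = 1/(8.95×14.5) = 0.007706 K/W
R_total = 0.05452 K/W
Q = ΔT / R_total = 1030 / 0.05452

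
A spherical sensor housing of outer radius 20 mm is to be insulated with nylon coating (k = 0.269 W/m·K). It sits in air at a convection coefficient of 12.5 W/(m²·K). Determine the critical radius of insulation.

For a sphere r_cr = 2k/h = 2×0.269/12.5
r_cr = 43 mm; since the bare radius (20 mm) is below r_cr, adding a thin layer of insulation will *increase* heat loss.

r_cr ≈ 43 mm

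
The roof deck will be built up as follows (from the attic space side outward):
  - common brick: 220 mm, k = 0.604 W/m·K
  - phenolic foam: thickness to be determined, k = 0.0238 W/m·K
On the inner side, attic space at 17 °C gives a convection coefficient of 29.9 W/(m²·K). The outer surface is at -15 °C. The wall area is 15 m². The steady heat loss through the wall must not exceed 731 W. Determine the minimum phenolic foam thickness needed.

Model the wall as resistances in series:
R_inner film = 1/(h_i·A) = 1/(29.9×15) = 0.00223 K/W
R_common brick = L/(kA) = 0.22/(0.604×15) = 0.02428 K/W
Sum of the known resistances R_other = 0.02651 K/W
Required total resistance R_tot = ΔT/Q_allow = 32/731 = 0.04378 K/W
R_phenolic foam = R_tot − R_other = 0.01726 K/W
L = R·k·A = 0.01726×0.0238×15

L ≈ 6.16 mm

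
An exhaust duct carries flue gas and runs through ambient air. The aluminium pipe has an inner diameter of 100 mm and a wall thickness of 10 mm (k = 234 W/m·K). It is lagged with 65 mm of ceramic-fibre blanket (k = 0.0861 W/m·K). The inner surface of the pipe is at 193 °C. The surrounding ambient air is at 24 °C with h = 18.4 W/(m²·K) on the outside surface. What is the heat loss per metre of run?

q′ ≈ 119 W/m

Radial resistances (cylindrical: R_cond = ln(r_o/r_i)/(2πkL), R_conv = 1/(h·2πrL)):
R_aluminium pipe wall = ln(60/50)/(2π×234×1) = 1.24×10^-4 K/W
R_ceramic-fibre blanket = ln(125/60)/(2π×0.0861×1) = 1.357 K/W
R_outer film = 1/(h_o·2πr_oL) = 1/(18.4×2π×0.125×1) = 0.0692 K/W
R_total = 1.426 K/W
Q = ΔT/R_total = 169/1.426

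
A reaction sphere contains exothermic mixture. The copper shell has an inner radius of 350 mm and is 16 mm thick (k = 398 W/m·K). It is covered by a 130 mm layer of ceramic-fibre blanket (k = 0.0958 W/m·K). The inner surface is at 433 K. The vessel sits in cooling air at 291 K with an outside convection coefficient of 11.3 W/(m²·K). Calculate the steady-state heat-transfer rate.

Spherical conduction: R = (1/r_in − 1/r_out)/(4πk) per layer; series-sum.
R_copper shell = (1/0.35 − 1/0.366)/(4π×398) = 2.497×10^-5 K/W
R_ceramic-fibre blanket = (1/0.366 − 1/0.496)/(4π×0.0958) = 0.5948 K/W
R_outer film = 1/(h·4πr_o²) = 1/(11.3×4π×0.496²) = 0.02863 K/W
R_total = 0.6235 K/W
Q = ΔT/R_total = 142/0.6235

Q ≈ 228 W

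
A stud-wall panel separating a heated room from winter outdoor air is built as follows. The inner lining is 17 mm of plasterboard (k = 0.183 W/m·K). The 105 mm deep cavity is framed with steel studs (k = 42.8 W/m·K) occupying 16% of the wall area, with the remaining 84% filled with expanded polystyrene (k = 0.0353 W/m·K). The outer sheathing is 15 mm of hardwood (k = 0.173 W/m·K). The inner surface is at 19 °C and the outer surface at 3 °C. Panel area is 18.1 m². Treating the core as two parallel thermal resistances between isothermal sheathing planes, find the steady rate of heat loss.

Q ≈ 1490 W

Sheathing layers in series; stud and cavity paths in parallel between them.
R_inner = 0.017/(0.183×18.1) = 0.005132 K/W
R_stud  = 0.105/(42.8×0.16×18.1) = 8.471×10^-4 K/W
R_cav   = 0.105/(0.0353×0.84×18.1) = 0.1956 K/W
1/R_core = 1/R_stud + 1/R_cav → R_core = 8.435×10^-4 K/W
R_outer = 0.015/(0.173×18.1) = 0.00479 K/W
R_total = 0.01077 K/W
Q = ΔT/R_total = 16/0.01077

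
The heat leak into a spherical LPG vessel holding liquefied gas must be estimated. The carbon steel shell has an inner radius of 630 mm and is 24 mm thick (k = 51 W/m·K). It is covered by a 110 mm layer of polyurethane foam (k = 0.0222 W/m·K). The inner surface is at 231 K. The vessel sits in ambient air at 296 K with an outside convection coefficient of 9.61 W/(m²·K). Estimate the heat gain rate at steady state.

Q ≈ 80.9 W

For a spherical shell R = (1/r₁ − 1/r₂)/(4πk); film R = 1/(h·4πr²). In series:
R_carbon steel shell = (1/0.63 − 1/0.654)/(4π×51) = 9.089×10^-5 K/W
R_polyurethane foam = (1/0.654 − 1/0.764)/(4π×0.0222) = 0.7891 K/W
R_outer film = 1/(h·4πr_o²) = 1/(9.61×4π×0.764²) = 0.01419 K/W
R_total = 0.8034 K/W
Q = ΔT/R_total = 65/0.8034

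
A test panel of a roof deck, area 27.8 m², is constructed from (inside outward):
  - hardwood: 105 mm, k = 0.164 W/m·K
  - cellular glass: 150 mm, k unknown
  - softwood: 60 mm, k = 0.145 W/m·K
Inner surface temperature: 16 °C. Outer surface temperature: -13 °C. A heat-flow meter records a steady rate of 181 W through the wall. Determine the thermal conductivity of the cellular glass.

k ≈ 0.0441 W/(m·K)

Using the resistance-network approach (series):
R_hardwood = L/(kA) = 0.105/(0.164×27.8) = 0.02303 K/W
R_softwood = L/(kA) = 0.06/(0.145×27.8) = 0.01488 K/W
Sum of known resistances R_other = 0.03792 K/W
Total R = ΔT/Q = 29/181 = 0.1602 K/W
R_cellular glass = R_total − R_other = 0.1223 K/W
k = L/(R·A) = 0.15/(0.1223×27.8)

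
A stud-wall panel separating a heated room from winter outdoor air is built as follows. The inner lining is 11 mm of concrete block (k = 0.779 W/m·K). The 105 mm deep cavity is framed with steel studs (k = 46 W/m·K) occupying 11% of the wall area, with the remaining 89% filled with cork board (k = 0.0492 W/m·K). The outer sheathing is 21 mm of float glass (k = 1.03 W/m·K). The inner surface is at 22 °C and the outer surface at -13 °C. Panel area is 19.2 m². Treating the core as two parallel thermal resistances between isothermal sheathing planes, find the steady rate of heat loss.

Sheathing layers in series; stud and cavity paths in parallel between them.
R_inner = 0.011/(0.779×19.2) = 7.355×10^-4 K/W
R_stud  = 0.105/(46×0.11×19.2) = 0.001081 K/W
R_cav   = 0.105/(0.0492×0.89×19.2) = 0.1249 K/W
1/R_core = 1/R_stud + 1/R_cav → R_core = 0.001072 K/W
R_outer = 0.021/(1.03×19.2) = 0.001062 K/W
R_total = 0.002869 K/W
Q = ΔT/R_total = 35/0.002869

Q ≈ 12200 W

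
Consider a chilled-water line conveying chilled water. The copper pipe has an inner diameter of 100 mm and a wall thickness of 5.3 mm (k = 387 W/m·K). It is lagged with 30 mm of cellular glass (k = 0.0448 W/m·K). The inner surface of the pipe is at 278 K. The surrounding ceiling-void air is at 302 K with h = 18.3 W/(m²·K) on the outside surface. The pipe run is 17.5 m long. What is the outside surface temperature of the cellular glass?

Radial resistances (cylindrical: R_cond = ln(r_o/r_i)/(2πkL), R_conv = 1/(h·2πrL)):
R_copper pipe wall = ln(55.3/50)/(2π×387×17.5) = 2.368×10^-6 K/W
R_cellular glass = ln(85.3/55.3)/(2π×0.0448×17.5) = 0.08798 K/W
R_outer film = 1/(h_o·2πr_oL) = 1/(18.3×2π×0.0853×17.5) = 0.005826 K/W
R_total = 0.09381 K/W
Q = ΔT/R_total = 24/0.09381
Q = 256 W
T_interface = T_inner + Q·ΣR(inner→interface) = 278 + 256×0.08798

T ≈ 301 K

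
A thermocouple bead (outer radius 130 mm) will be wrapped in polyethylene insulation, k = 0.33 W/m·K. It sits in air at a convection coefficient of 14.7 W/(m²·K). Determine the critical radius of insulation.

r_cr ≈ 44.9 mm

For a sphere r_cr = 2k/h = 2×0.33/14.7
r_cr = 44.9 mm; since the bare radius (130 mm) is above r_cr, any added insulation will reduce heat loss.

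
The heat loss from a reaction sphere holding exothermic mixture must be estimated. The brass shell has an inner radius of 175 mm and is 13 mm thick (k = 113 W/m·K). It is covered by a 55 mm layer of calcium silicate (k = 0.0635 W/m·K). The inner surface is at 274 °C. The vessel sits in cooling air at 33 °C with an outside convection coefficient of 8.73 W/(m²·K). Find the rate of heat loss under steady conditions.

For a spherical shell R = (1/r₁ − 1/r₂)/(4πk); film R = 1/(h·4πr²). In series:
R_brass shell = (1/0.175 − 1/0.188)/(4π×113) = 2.783×10^-4 K/W
R_calcium silicate = (1/0.188 − 1/0.243)/(4π×0.0635) = 1.509 K/W
R_outer film = 1/(h·4πr_o²) = 1/(8.73×4π×0.243²) = 0.1544 K/W
R_total = 1.663 K/W
Q = ΔT/R_total = 241/1.663

Q ≈ 145 W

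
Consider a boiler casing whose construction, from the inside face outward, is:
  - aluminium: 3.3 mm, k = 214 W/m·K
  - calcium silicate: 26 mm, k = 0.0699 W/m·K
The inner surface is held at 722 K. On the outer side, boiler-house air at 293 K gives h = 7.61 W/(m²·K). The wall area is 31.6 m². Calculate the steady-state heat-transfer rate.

Q ≈ 26900 W

Treating each layer as a thermal resistance in series:
R_aluminium = L/(kA) = 0.0033/(214×31.6) = 4.88×10^-7 K/W
R_calcium silicate = L/(kA) = 0.026/(0.0699×31.6) = 0.01177 K/W
R_outer film = 1/(h_o·A) = 1/(7.61×31.6) = 0.004158 K/W
R_total = 0.01593 K/W
Q = ΔT / R_total = 429 / 0.01593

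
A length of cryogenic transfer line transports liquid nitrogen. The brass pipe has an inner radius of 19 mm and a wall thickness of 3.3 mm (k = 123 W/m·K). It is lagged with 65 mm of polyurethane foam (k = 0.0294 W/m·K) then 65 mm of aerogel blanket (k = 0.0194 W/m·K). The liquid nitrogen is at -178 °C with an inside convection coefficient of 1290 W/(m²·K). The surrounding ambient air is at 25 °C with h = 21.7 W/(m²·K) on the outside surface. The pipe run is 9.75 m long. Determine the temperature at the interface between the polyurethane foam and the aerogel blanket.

Treating each annulus and film as a series resistance:
R_inner film = 1/(h_i·2πr₁L) = 1/(1290×2π×0.019×9.75) = 6.66×10^-4 K/W
R_brass pipe wall = ln(22.3/19)/(2π×123×9.75) = 2.125×10^-5 K/W
R_polyurethane foam = ln(87.3/22.3)/(2π×0.0294×9.75) = 0.7577 K/W
R_aerogel blanket = ln(152.3/87.3)/(2π×0.0194×9.75) = 0.4683 K/W
R_outer film = 1/(h_o·2πr_oL) = 1/(21.7×2π×0.1523×9.75) = 0.004939 K/W
R_total = 1.232 K/W
Q = ΔT/R_total = 203/1.232
Q = 165 W
T_interface = T_inner + Q·ΣR(inner→interface) = -178 + 165×0.7584

T ≈ -53 °C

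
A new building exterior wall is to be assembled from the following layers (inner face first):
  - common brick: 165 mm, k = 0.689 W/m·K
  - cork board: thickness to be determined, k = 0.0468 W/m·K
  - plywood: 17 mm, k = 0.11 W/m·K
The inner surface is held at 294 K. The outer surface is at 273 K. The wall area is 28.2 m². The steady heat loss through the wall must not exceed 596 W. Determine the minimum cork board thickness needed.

Treating each layer as a thermal resistance in series:
R_common brick = L/(kA) = 0.165/(0.689×28.2) = 0.008492 K/W
R_plywood = L/(kA) = 0.017/(0.11×28.2) = 0.00548 K/W
Sum of the known resistances R_other = 0.01397 K/W
Required total resistance R_tot = ΔT/Q_allow = 21/596 = 0.03523 K/W
R_cork board = R_tot − R_other = 0.02126 K/W
L = R·k·A = 0.02126×0.0468×28.2

L ≈ 28.1 mm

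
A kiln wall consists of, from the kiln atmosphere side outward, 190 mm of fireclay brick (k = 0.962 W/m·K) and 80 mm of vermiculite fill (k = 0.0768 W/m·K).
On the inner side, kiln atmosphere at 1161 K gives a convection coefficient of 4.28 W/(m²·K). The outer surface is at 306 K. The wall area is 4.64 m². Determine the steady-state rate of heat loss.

Series thermal resistances:
R_inner film = 1/(h_i·A) = 1/(4.28×4.64) = 0.05035 K/W
R_fireclay brick = L/(kA) = 0.19/(0.962×4.64) = 0.04257 K/W
R_vermiculite fill = L/(kA) = 0.08/(0.0768×4.64) = 0.2245 K/W
R_total = 0.3174 K/W
Q = ΔT / R_total = 855 / 0.3174

Q ≈ 2690 W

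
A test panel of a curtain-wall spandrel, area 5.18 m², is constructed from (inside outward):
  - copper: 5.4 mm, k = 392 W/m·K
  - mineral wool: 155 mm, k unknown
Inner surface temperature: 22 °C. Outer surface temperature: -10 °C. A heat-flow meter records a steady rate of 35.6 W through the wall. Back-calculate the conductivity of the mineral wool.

k ≈ 0.0333 W/(m·K)

Series thermal resistances:
R_copper = L/(kA) = 0.0054/(392×5.18) = 2.659×10^-6 K/W
Sum of known resistances R_other = 2.659×10^-6 K/W
Total R = ΔT/Q = 32/35.6 = 0.8989 K/W
R_mineral wool = R_total − R_other = 0.8989 K/W
k = L/(R·A) = 0.155/(0.8989×5.18)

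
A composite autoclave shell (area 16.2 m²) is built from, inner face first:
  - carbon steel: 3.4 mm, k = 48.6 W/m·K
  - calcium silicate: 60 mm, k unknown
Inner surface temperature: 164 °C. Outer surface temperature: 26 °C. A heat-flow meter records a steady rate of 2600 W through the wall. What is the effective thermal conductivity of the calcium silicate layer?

k ≈ 0.0698 W/(m·K)

Treating each layer as a thermal resistance in series:
R_carbon steel = L/(kA) = 0.0034/(48.6×16.2) = 4.318×10^-6 K/W
Sum of known resistances R_other = 4.318×10^-6 K/W
Total R = ΔT/Q = 138/2600 = 0.05308 K/W
R_calcium silicate = R_total − R_other = 0.05307 K/W
k = L/(R·A) = 0.06/(0.05307×16.2)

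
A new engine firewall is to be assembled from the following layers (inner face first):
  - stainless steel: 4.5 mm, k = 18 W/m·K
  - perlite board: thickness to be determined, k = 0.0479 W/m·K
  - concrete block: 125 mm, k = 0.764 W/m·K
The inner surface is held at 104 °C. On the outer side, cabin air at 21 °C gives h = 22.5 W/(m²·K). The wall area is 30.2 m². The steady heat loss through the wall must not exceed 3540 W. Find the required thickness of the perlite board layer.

Thermal resistances in series:
R_stainless steel = L/(kA) = 0.0045/(18×30.2) = 8.278×10^-6 K/W
R_concrete block = L/(kA) = 0.125/(0.764×30.2) = 0.005418 K/W
R_outer film = 1/(h_o·A) = 1/(22.5×30.2) = 0.001472 K/W
Sum of the known resistances R_other = 0.006898 K/W
Required total resistance R_tot = ΔT/Q_allow = 83/3540 = 0.02345 K/W
R_perlite board = R_tot − R_other = 0.01655 K/W
L = R·k·A = 0.01655×0.0479×30.2

L ≈ 23.9 mm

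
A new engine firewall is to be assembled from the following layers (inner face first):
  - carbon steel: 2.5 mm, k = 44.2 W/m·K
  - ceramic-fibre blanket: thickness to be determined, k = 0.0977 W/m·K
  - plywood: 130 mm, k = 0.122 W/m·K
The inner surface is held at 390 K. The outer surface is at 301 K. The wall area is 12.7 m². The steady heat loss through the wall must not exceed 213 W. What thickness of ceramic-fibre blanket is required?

Treating each layer as a thermal resistance in series:
R_carbon steel = L/(kA) = 0.0025/(44.2×12.7) = 4.454×10^-6 K/W
R_plywood = L/(kA) = 0.13/(0.122×12.7) = 0.0839 K/W
Sum of the known resistances R_other = 0.08391 K/W
Required total resistance R_tot = ΔT/Q_allow = 89/213 = 0.4178 K/W
R_ceramic-fibre blanket = R_tot − R_other = 0.3339 K/W
L = R·k·A = 0.3339×0.0977×12.7

L ≈ 414 mm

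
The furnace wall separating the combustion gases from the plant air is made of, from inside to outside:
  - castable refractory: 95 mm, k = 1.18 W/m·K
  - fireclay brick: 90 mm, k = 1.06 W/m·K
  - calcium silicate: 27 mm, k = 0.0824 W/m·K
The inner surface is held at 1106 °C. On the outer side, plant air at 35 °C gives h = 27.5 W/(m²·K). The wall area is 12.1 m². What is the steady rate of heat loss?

Treating each layer as a thermal resistance in series:
R_castable refractory = L/(kA) = 0.095/(1.18×12.1) = 0.006654 K/W
R_fireclay brick = L/(kA) = 0.09/(1.06×12.1) = 0.007017 K/W
R_calcium silicate = L/(kA) = 0.027/(0.0824×12.1) = 0.02708 K/W
R_outer film = 1/(h_o·A) = 1/(27.5×12.1) = 0.003005 K/W
R_total = 0.04376 K/W
Q = ΔT / R_total = 1071 / 0.04376

Q ≈ 24500 W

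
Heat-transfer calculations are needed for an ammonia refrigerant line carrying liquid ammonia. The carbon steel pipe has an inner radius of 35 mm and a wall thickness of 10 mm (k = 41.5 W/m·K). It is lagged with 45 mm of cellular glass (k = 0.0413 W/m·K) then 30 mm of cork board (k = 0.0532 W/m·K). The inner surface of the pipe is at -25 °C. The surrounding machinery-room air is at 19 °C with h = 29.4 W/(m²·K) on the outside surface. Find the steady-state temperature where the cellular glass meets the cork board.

Radial resistances (cylindrical: R_cond = ln(r_o/r_i)/(2πkL), R_conv = 1/(h·2πrL)):
R_carbon steel pipe wall = ln(45/35)/(2π×41.5×1) = 9.638×10^-4 K/W
R_cellular glass = ln(90/45)/(2π×0.0413×1) = 2.671 K/W
R_cork board = ln(120/90)/(2π×0.0532×1) = 0.8606 K/W
R_outer film = 1/(h_o·2πr_oL) = 1/(29.4×2π×0.12×1) = 0.04511 K/W
R_total = 3.578 K/W
Q = ΔT/R_total = 44/3.578
Q = 12.3 W/m
T_interface = T_inner + Q·ΣR(inner→interface) = -25 + 12.3×2.672

T ≈ 7.86 °C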